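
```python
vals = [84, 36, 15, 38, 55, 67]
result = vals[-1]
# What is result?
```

vals has length 6. Negative index -1 maps to positive index 6 + (-1) = 5. vals[5] = 67.

67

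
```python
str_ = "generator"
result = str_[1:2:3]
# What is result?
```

str_ has length 9. The slice str_[1:2:3] selects indices [1] (1->'e'), giving 'e'.

'e'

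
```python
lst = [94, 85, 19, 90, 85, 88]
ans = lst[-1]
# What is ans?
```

lst has length 6. Negative index -1 maps to positive index 6 + (-1) = 5. lst[5] = 88.

88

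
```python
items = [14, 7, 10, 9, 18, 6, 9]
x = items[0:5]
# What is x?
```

items has length 7. The slice items[0:5] selects indices [0, 1, 2, 3, 4] (0->14, 1->7, 2->10, 3->9, 4->18), giving [14, 7, 10, 9, 18].

[14, 7, 10, 9, 18]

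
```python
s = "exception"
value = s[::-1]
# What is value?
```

s has length 9. The slice s[::-1] selects indices [8, 7, 6, 5, 4, 3, 2, 1, 0] (8->'n', 7->'o', 6->'i', 5->'t', 4->'p', 3->'e', 2->'c', 1->'x', 0->'e'), giving 'noitpecxe'.

'noitpecxe'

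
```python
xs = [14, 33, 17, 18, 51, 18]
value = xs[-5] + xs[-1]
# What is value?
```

xs has length 6. Negative index -5 maps to positive index 6 + (-5) = 1. xs[1] = 33.
xs has length 6. Negative index -1 maps to positive index 6 + (-1) = 5. xs[5] = 18.
Sum: 33 + 18 = 51.

51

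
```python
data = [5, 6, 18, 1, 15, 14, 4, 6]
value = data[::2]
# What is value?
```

data has length 8. The slice data[::2] selects indices [0, 2, 4, 6] (0->5, 2->18, 4->15, 6->4), giving [5, 18, 15, 4].

[5, 18, 15, 4]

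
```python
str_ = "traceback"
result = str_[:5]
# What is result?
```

str_ has length 9. The slice str_[:5] selects indices [0, 1, 2, 3, 4] (0->'t', 1->'r', 2->'a', 3->'c', 4->'e'), giving 'trace'.

'trace'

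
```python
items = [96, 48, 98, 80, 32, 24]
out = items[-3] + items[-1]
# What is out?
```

items has length 6. Negative index -3 maps to positive index 6 + (-3) = 3. items[3] = 80.
items has length 6. Negative index -1 maps to positive index 6 + (-1) = 5. items[5] = 24.
Sum: 80 + 24 = 104.

104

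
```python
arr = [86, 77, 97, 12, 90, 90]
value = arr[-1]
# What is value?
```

arr has length 6. Negative index -1 maps to positive index 6 + (-1) = 5. arr[5] = 90.

90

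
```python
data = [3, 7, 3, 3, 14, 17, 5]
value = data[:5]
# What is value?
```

data has length 7. The slice data[:5] selects indices [0, 1, 2, 3, 4] (0->3, 1->7, 2->3, 3->3, 4->14), giving [3, 7, 3, 3, 14].

[3, 7, 3, 3, 14]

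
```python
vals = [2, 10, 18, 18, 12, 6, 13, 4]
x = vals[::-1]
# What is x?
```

vals has length 8. The slice vals[::-1] selects indices [7, 6, 5, 4, 3, 2, 1, 0] (7->4, 6->13, 5->6, 4->12, 3->18, 2->18, 1->10, 0->2), giving [4, 13, 6, 12, 18, 18, 10, 2].

[4, 13, 6, 12, 18, 18, 10, 2]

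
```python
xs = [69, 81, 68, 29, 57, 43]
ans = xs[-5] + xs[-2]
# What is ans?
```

xs has length 6. Negative index -5 maps to positive index 6 + (-5) = 1. xs[1] = 81.
xs has length 6. Negative index -2 maps to positive index 6 + (-2) = 4. xs[4] = 57.
Sum: 81 + 57 = 138.

138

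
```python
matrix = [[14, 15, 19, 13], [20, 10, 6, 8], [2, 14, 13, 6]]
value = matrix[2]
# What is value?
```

matrix has 3 rows. Row 2 is [2, 14, 13, 6].

[2, 14, 13, 6]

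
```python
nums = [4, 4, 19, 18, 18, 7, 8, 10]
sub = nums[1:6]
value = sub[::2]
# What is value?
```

nums has length 8. The slice nums[1:6] selects indices [1, 2, 3, 4, 5] (1->4, 2->19, 3->18, 4->18, 5->7), giving [4, 19, 18, 18, 7]. So sub = [4, 19, 18, 18, 7]. sub has length 5. The slice sub[::2] selects indices [0, 2, 4] (0->4, 2->18, 4->7), giving [4, 18, 7].

[4, 18, 7]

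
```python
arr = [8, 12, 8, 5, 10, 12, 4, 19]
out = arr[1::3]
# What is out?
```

arr has length 8. The slice arr[1::3] selects indices [1, 4, 7] (1->12, 4->10, 7->19), giving [12, 10, 19].

[12, 10, 19]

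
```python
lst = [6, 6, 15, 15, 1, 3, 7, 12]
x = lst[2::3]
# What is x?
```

lst has length 8. The slice lst[2::3] selects indices [2, 5] (2->15, 5->3), giving [15, 3].

[15, 3]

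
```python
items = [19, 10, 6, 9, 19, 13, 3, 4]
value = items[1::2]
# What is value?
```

items has length 8. The slice items[1::2] selects indices [1, 3, 5, 7] (1->10, 3->9, 5->13, 7->4), giving [10, 9, 13, 4].

[10, 9, 13, 4]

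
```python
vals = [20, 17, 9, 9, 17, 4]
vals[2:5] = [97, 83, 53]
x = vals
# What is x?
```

vals starts as [20, 17, 9, 9, 17, 4] (length 6). The slice vals[2:5] covers indices [2, 3, 4] with values [9, 9, 17]. Replacing that slice with [97, 83, 53] (same length) produces [20, 17, 97, 83, 53, 4].

[20, 17, 97, 83, 53, 4]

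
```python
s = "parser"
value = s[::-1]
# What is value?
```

s has length 6. The slice s[::-1] selects indices [5, 4, 3, 2, 1, 0] (5->'r', 4->'e', 3->'s', 2->'r', 1->'a', 0->'p'), giving 'resrap'.

'resrap'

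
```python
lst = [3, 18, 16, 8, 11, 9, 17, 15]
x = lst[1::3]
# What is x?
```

lst has length 8. The slice lst[1::3] selects indices [1, 4, 7] (1->18, 4->11, 7->15), giving [18, 11, 15].

[18, 11, 15]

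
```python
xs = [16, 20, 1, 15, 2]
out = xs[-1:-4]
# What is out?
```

xs has length 5. The slice xs[-1:-4] resolves to an empty index range, so the result is [].

[]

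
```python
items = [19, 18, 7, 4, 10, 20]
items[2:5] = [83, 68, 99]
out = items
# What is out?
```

items starts as [19, 18, 7, 4, 10, 20] (length 6). The slice items[2:5] covers indices [2, 3, 4] with values [7, 4, 10]. Replacing that slice with [83, 68, 99] (same length) produces [19, 18, 83, 68, 99, 20].

[19, 18, 83, 68, 99, 20]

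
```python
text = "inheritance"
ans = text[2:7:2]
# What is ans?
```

text has length 11. The slice text[2:7:2] selects indices [2, 4, 6] (2->'h', 4->'r', 6->'t'), giving 'hrt'.

'hrt'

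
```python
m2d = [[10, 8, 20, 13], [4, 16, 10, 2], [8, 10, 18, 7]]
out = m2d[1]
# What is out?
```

m2d has 3 rows. Row 1 is [4, 16, 10, 2].

[4, 16, 10, 2]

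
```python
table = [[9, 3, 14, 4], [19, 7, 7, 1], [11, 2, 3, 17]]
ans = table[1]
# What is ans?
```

table has 3 rows. Row 1 is [19, 7, 7, 1].

[19, 7, 7, 1]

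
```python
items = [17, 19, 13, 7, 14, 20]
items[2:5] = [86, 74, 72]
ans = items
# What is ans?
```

items starts as [17, 19, 13, 7, 14, 20] (length 6). The slice items[2:5] covers indices [2, 3, 4] with values [13, 7, 14]. Replacing that slice with [86, 74, 72] (same length) produces [17, 19, 86, 74, 72, 20].

[17, 19, 86, 74, 72, 20]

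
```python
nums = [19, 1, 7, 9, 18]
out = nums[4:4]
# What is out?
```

nums has length 5. The slice nums[4:4] resolves to an empty index range, so the result is [].

[]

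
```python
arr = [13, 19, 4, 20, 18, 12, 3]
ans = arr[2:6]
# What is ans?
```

arr has length 7. The slice arr[2:6] selects indices [2, 3, 4, 5] (2->4, 3->20, 4->18, 5->12), giving [4, 20, 18, 12].

[4, 20, 18, 12]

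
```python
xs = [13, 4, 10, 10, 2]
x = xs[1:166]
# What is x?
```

xs has length 5. The slice xs[1:166] selects indices [1, 2, 3, 4] (1->4, 2->10, 3->10, 4->2), giving [4, 10, 10, 2].

[4, 10, 10, 2]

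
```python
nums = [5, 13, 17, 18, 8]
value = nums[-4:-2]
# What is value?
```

nums has length 5. The slice nums[-4:-2] selects indices [1, 2] (1->13, 2->17), giving [13, 17].

[13, 17]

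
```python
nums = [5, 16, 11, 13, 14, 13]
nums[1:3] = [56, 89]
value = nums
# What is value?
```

nums starts as [5, 16, 11, 13, 14, 13] (length 6). The slice nums[1:3] covers indices [1, 2] with values [16, 11]. Replacing that slice with [56, 89] (same length) produces [5, 56, 89, 13, 14, 13].

[5, 56, 89, 13, 14, 13]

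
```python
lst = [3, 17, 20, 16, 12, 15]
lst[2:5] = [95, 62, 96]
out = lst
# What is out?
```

lst starts as [3, 17, 20, 16, 12, 15] (length 6). The slice lst[2:5] covers indices [2, 3, 4] with values [20, 16, 12]. Replacing that slice with [95, 62, 96] (same length) produces [3, 17, 95, 62, 96, 15].

[3, 17, 95, 62, 96, 15]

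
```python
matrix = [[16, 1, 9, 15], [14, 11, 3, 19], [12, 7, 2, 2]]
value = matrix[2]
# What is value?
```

matrix has 3 rows. Row 2 is [12, 7, 2, 2].

[12, 7, 2, 2]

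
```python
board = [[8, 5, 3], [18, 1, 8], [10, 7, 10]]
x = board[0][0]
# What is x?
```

board[0] = [8, 5, 3]. Taking column 0 of that row yields 8.

8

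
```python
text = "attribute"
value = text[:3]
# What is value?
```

text has length 9. The slice text[:3] selects indices [0, 1, 2] (0->'a', 1->'t', 2->'t'), giving 'att'.

'att'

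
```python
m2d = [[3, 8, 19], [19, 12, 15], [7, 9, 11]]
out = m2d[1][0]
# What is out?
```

m2d[1] = [19, 12, 15]. Taking column 0 of that row yields 19.

19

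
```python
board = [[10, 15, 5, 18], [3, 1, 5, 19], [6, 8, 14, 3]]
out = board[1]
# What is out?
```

board has 3 rows. Row 1 is [3, 1, 5, 19].

[3, 1, 5, 19]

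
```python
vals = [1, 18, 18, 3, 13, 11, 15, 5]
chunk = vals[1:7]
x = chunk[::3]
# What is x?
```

vals has length 8. The slice vals[1:7] selects indices [1, 2, 3, 4, 5, 6] (1->18, 2->18, 3->3, 4->13, 5->11, 6->15), giving [18, 18, 3, 13, 11, 15]. So chunk = [18, 18, 3, 13, 11, 15]. chunk has length 6. The slice chunk[::3] selects indices [0, 3] (0->18, 3->13), giving [18, 13].

[18, 13]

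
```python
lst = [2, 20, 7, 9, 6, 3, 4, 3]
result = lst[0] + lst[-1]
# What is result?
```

lst has length 8. lst[0] = 2.
lst has length 8. Negative index -1 maps to positive index 8 + (-1) = 7. lst[7] = 3.
Sum: 2 + 3 = 5.

5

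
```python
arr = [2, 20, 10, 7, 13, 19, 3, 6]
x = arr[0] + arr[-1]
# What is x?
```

arr has length 8. arr[0] = 2.
arr has length 8. Negative index -1 maps to positive index 8 + (-1) = 7. arr[7] = 6.
Sum: 2 + 6 = 8.

8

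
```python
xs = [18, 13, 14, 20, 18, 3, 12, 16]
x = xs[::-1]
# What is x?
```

xs has length 8. The slice xs[::-1] selects indices [7, 6, 5, 4, 3, 2, 1, 0] (7->16, 6->12, 5->3, 4->18, 3->20, 2->14, 1->13, 0->18), giving [16, 12, 3, 18, 20, 14, 13, 18].

[16, 12, 3, 18, 20, 14, 13, 18]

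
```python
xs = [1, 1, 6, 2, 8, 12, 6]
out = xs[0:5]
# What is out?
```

xs has length 7. The slice xs[0:5] selects indices [0, 1, 2, 3, 4] (0->1, 1->1, 2->6, 3->2, 4->8), giving [1, 1, 6, 2, 8].

[1, 1, 6, 2, 8]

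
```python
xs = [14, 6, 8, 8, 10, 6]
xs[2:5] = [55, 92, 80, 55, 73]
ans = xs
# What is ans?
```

xs starts as [14, 6, 8, 8, 10, 6] (length 6). The slice xs[2:5] covers indices [2, 3, 4] with values [8, 8, 10]. Replacing that slice with [55, 92, 80, 55, 73] (different length) produces [14, 6, 55, 92, 80, 55, 73, 6].

[14, 6, 55, 92, 80, 55, 73, 6]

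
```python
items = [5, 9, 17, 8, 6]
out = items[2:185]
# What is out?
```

items has length 5. The slice items[2:185] selects indices [2, 3, 4] (2->17, 3->8, 4->6), giving [17, 8, 6].

[17, 8, 6]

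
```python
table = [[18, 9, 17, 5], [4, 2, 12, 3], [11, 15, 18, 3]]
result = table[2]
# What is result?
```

table has 3 rows. Row 2 is [11, 15, 18, 3].

[11, 15, 18, 3]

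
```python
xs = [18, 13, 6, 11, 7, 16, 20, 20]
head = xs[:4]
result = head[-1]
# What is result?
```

xs has length 8. The slice xs[:4] selects indices [0, 1, 2, 3] (0->18, 1->13, 2->6, 3->11), giving [18, 13, 6, 11]. So head = [18, 13, 6, 11]. Then head[-1] = 11.

11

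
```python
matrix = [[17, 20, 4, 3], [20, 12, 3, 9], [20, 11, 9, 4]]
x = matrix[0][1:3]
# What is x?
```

matrix[0] = [17, 20, 4, 3]. matrix[0] has length 4. The slice matrix[0][1:3] selects indices [1, 2] (1->20, 2->4), giving [20, 4].

[20, 4]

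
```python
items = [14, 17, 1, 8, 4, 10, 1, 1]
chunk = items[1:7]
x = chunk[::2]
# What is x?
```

items has length 8. The slice items[1:7] selects indices [1, 2, 3, 4, 5, 6] (1->17, 2->1, 3->8, 4->4, 5->10, 6->1), giving [17, 1, 8, 4, 10, 1]. So chunk = [17, 1, 8, 4, 10, 1]. chunk has length 6. The slice chunk[::2] selects indices [0, 2, 4] (0->17, 2->8, 4->10), giving [17, 8, 10].

[17, 8, 10]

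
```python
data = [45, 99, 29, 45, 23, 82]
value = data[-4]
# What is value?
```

data has length 6. Negative index -4 maps to positive index 6 + (-4) = 2. data[2] = 29.

29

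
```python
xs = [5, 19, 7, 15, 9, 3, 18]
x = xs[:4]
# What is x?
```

xs has length 7. The slice xs[:4] selects indices [0, 1, 2, 3] (0->5, 1->19, 2->7, 3->15), giving [5, 19, 7, 15].

[5, 19, 7, 15]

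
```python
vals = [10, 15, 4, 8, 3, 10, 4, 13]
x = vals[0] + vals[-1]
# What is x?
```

vals has length 8. vals[0] = 10.
vals has length 8. Negative index -1 maps to positive index 8 + (-1) = 7. vals[7] = 13.
Sum: 10 + 13 = 23.

23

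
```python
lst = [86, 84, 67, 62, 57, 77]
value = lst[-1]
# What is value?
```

lst has length 6. Negative index -1 maps to positive index 6 + (-1) = 5. lst[5] = 77.

77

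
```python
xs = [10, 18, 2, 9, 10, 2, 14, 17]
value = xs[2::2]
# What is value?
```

xs has length 8. The slice xs[2::2] selects indices [2, 4, 6] (2->2, 4->10, 6->14), giving [2, 10, 14].

[2, 10, 14]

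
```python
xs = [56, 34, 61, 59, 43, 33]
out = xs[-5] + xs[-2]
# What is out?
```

xs has length 6. Negative index -5 maps to positive index 6 + (-5) = 1. xs[1] = 34.
xs has length 6. Negative index -2 maps to positive index 6 + (-2) = 4. xs[4] = 43.
Sum: 34 + 43 = 77.

77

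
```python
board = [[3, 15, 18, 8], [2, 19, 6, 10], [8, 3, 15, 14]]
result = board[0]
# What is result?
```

board has 3 rows. Row 0 is [3, 15, 18, 8].

[3, 15, 18, 8]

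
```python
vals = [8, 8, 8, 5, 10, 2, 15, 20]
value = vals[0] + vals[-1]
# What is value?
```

vals has length 8. vals[0] = 8.
vals has length 8. Negative index -1 maps to positive index 8 + (-1) = 7. vals[7] = 20.
Sum: 8 + 20 = 28.

28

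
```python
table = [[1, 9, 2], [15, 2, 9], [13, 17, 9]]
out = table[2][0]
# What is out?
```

table[2] = [13, 17, 9]. Taking column 0 of that row yields 13.

13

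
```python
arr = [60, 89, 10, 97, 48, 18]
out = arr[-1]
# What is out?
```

arr has length 6. Negative index -1 maps to positive index 6 + (-1) = 5. arr[5] = 18.

18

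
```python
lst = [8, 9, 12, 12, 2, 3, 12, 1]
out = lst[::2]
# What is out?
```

lst has length 8. The slice lst[::2] selects indices [0, 2, 4, 6] (0->8, 2->12, 4->2, 6->12), giving [8, 12, 2, 12].

[8, 12, 2, 12]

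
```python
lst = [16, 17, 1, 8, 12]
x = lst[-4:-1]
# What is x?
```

lst has length 5. The slice lst[-4:-1] selects indices [1, 2, 3] (1->17, 2->1, 3->8), giving [17, 1, 8].

[17, 1, 8]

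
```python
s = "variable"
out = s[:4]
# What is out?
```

s has length 8. The slice s[:4] selects indices [0, 1, 2, 3] (0->'v', 1->'a', 2->'r', 3->'i'), giving 'vari'.

'vari'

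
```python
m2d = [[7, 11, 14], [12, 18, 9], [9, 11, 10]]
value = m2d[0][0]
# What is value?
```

m2d[0] = [7, 11, 14]. Taking column 0 of that row yields 7.

7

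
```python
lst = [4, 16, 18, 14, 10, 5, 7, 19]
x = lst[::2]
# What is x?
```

lst has length 8. The slice lst[::2] selects indices [0, 2, 4, 6] (0->4, 2->18, 4->10, 6->7), giving [4, 18, 10, 7].

[4, 18, 10, 7]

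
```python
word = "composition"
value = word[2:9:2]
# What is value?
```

word has length 11. The slice word[2:9:2] selects indices [2, 4, 6, 8] (2->'m', 4->'o', 6->'i', 8->'i'), giving 'moii'.

'moii'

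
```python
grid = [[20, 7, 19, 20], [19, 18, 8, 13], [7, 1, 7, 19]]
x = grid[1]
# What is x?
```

grid has 3 rows. Row 1 is [19, 18, 8, 13].

[19, 18, 8, 13]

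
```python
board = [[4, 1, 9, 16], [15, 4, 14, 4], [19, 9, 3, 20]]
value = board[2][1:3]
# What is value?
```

board[2] = [19, 9, 3, 20]. board[2] has length 4. The slice board[2][1:3] selects indices [1, 2] (1->9, 2->3), giving [9, 3].

[9, 3]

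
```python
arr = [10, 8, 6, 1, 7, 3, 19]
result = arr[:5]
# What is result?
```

arr has length 7. The slice arr[:5] selects indices [0, 1, 2, 3, 4] (0->10, 1->8, 2->6, 3->1, 4->7), giving [10, 8, 6, 1, 7].

[10, 8, 6, 1, 7]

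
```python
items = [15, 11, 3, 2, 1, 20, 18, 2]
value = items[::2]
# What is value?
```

items has length 8. The slice items[::2] selects indices [0, 2, 4, 6] (0->15, 2->3, 4->1, 6->18), giving [15, 3, 1, 18].

[15, 3, 1, 18]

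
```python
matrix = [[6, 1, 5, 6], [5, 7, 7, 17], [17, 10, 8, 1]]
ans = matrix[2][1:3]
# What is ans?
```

matrix[2] = [17, 10, 8, 1]. matrix[2] has length 4. The slice matrix[2][1:3] selects indices [1, 2] (1->10, 2->8), giving [10, 8].

[10, 8]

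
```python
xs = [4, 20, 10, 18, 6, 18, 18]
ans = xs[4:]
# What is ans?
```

xs has length 7. The slice xs[4:] selects indices [4, 5, 6] (4->6, 5->18, 6->18), giving [6, 18, 18].

[6, 18, 18]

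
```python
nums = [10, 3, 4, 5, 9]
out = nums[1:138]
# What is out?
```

nums has length 5. The slice nums[1:138] selects indices [1, 2, 3, 4] (1->3, 2->4, 3->5, 4->9), giving [3, 4, 5, 9].

[3, 4, 5, 9]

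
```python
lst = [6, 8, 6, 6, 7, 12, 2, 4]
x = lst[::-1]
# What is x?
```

lst has length 8. The slice lst[::-1] selects indices [7, 6, 5, 4, 3, 2, 1, 0] (7->4, 6->2, 5->12, 4->7, 3->6, 2->6, 1->8, 0->6), giving [4, 2, 12, 7, 6, 6, 8, 6].

[4, 2, 12, 7, 6, 6, 8, 6]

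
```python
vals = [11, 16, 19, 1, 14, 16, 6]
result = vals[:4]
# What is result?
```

vals has length 7. The slice vals[:4] selects indices [0, 1, 2, 3] (0->11, 1->16, 2->19, 3->1), giving [11, 16, 19, 1].

[11, 16, 19, 1]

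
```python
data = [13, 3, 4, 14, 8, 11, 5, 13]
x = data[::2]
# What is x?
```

data has length 8. The slice data[::2] selects indices [0, 2, 4, 6] (0->13, 2->4, 4->8, 6->5), giving [13, 4, 8, 5].

[13, 4, 8, 5]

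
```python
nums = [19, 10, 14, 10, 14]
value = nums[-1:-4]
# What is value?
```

nums has length 5. The slice nums[-1:-4] resolves to an empty index range, so the result is [].

[]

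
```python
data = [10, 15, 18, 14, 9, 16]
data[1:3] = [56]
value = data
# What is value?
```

data starts as [10, 15, 18, 14, 9, 16] (length 6). The slice data[1:3] covers indices [1, 2] with values [15, 18]. Replacing that slice with [56] (different length) produces [10, 56, 14, 9, 16].

[10, 56, 14, 9, 16]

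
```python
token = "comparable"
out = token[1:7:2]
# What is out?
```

token has length 10. The slice token[1:7:2] selects indices [1, 3, 5] (1->'o', 3->'p', 5->'r'), giving 'opr'.

'opr'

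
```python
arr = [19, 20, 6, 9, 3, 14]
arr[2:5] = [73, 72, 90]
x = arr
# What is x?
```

arr starts as [19, 20, 6, 9, 3, 14] (length 6). The slice arr[2:5] covers indices [2, 3, 4] with values [6, 9, 3]. Replacing that slice with [73, 72, 90] (same length) produces [19, 20, 73, 72, 90, 14].

[19, 20, 73, 72, 90, 14]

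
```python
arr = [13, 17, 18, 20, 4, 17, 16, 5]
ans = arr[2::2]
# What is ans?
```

arr has length 8. The slice arr[2::2] selects indices [2, 4, 6] (2->18, 4->4, 6->16), giving [18, 4, 16].

[18, 4, 16]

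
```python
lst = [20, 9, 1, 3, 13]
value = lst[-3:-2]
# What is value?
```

lst has length 5. The slice lst[-3:-2] selects indices [2] (2->1), giving [1].

[1]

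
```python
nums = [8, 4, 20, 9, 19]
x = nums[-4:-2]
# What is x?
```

nums has length 5. The slice nums[-4:-2] selects indices [1, 2] (1->4, 2->20), giving [4, 20].

[4, 20]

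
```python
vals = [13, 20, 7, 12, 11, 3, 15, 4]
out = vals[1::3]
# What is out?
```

vals has length 8. The slice vals[1::3] selects indices [1, 4, 7] (1->20, 4->11, 7->4), giving [20, 11, 4].

[20, 11, 4]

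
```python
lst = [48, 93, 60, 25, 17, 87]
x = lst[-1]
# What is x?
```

lst has length 6. Negative index -1 maps to positive index 6 + (-1) = 5. lst[5] = 87.

87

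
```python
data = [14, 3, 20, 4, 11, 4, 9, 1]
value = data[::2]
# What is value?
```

data has length 8. The slice data[::2] selects indices [0, 2, 4, 6] (0->14, 2->20, 4->11, 6->9), giving [14, 20, 11, 9].

[14, 20, 11, 9]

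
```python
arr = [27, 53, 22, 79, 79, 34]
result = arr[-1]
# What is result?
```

arr has length 6. Negative index -1 maps to positive index 6 + (-1) = 5. arr[5] = 34.

34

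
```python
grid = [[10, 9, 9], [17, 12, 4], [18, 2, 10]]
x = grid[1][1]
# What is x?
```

grid[1] = [17, 12, 4]. Taking column 1 of that row yields 12.

12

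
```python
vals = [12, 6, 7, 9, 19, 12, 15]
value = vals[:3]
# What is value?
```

vals has length 7. The slice vals[:3] selects indices [0, 1, 2] (0->12, 1->6, 2->7), giving [12, 6, 7].

[12, 6, 7]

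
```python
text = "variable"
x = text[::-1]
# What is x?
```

text has length 8. The slice text[::-1] selects indices [7, 6, 5, 4, 3, 2, 1, 0] (7->'e', 6->'l', 5->'b', 4->'a', 3->'i', 2->'r', 1->'a', 0->'v'), giving 'elbairav'.

'elbairav'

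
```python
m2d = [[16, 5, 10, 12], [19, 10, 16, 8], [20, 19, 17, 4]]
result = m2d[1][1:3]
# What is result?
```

m2d[1] = [19, 10, 16, 8]. m2d[1] has length 4. The slice m2d[1][1:3] selects indices [1, 2] (1->10, 2->16), giving [10, 16].

[10, 16]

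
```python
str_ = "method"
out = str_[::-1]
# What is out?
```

str_ has length 6. The slice str_[::-1] selects indices [5, 4, 3, 2, 1, 0] (5->'d', 4->'o', 3->'h', 2->'t', 1->'e', 0->'m'), giving 'dohtem'.

'dohtem'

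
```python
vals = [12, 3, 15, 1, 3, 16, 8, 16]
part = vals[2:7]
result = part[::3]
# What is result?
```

vals has length 8. The slice vals[2:7] selects indices [2, 3, 4, 5, 6] (2->15, 3->1, 4->3, 5->16, 6->8), giving [15, 1, 3, 16, 8]. So part = [15, 1, 3, 16, 8]. part has length 5. The slice part[::3] selects indices [0, 3] (0->15, 3->16), giving [15, 16].

[15, 16]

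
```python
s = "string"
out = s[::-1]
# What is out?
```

s has length 6. The slice s[::-1] selects indices [5, 4, 3, 2, 1, 0] (5->'g', 4->'n', 3->'i', 2->'r', 1->'t', 0->'s'), giving 'gnirts'.

'gnirts'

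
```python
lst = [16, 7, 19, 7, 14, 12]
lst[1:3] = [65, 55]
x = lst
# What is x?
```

lst starts as [16, 7, 19, 7, 14, 12] (length 6). The slice lst[1:3] covers indices [1, 2] with values [7, 19]. Replacing that slice with [65, 55] (same length) produces [16, 65, 55, 7, 14, 12].

[16, 65, 55, 7, 14, 12]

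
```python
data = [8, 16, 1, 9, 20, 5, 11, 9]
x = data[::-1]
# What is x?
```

data has length 8. The slice data[::-1] selects indices [7, 6, 5, 4, 3, 2, 1, 0] (7->9, 6->11, 5->5, 4->20, 3->9, 2->1, 1->16, 0->8), giving [9, 11, 5, 20, 9, 1, 16, 8].

[9, 11, 5, 20, 9, 1, 16, 8]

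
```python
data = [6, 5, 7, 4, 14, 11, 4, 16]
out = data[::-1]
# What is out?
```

data has length 8. The slice data[::-1] selects indices [7, 6, 5, 4, 3, 2, 1, 0] (7->16, 6->4, 5->11, 4->14, 3->4, 2->7, 1->5, 0->6), giving [16, 4, 11, 14, 4, 7, 5, 6].

[16, 4, 11, 14, 4, 7, 5, 6]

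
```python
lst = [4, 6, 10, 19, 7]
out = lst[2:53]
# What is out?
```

lst has length 5. The slice lst[2:53] selects indices [2, 3, 4] (2->10, 3->19, 4->7), giving [10, 19, 7].

[10, 19, 7]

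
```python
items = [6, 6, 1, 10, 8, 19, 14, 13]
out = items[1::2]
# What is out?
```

items has length 8. The slice items[1::2] selects indices [1, 3, 5, 7] (1->6, 3->10, 5->19, 7->13), giving [6, 10, 19, 13].

[6, 10, 19, 13]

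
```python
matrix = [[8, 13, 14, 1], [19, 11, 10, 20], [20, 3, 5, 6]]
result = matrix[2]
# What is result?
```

matrix has 3 rows. Row 2 is [20, 3, 5, 6].

[20, 3, 5, 6]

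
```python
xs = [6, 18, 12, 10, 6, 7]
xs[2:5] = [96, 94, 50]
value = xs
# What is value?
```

xs starts as [6, 18, 12, 10, 6, 7] (length 6). The slice xs[2:5] covers indices [2, 3, 4] with values [12, 10, 6]. Replacing that slice with [96, 94, 50] (same length) produces [6, 18, 96, 94, 50, 7].

[6, 18, 96, 94, 50, 7]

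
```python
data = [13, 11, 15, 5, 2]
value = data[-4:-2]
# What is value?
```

data has length 5. The slice data[-4:-2] selects indices [1, 2] (1->11, 2->15), giving [11, 15].

[11, 15]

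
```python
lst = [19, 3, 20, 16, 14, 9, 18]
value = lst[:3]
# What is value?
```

lst has length 7. The slice lst[:3] selects indices [0, 1, 2] (0->19, 1->3, 2->20), giving [19, 3, 20].

[19, 3, 20]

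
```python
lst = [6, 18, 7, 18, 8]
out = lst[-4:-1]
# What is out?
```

lst has length 5. The slice lst[-4:-1] selects indices [1, 2, 3] (1->18, 2->7, 3->18), giving [18, 7, 18].

[18, 7, 18]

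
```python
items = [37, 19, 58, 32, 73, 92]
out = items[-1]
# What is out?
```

items has length 6. Negative index -1 maps to positive index 6 + (-1) = 5. items[5] = 92.

92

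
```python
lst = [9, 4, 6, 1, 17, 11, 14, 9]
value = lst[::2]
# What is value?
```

lst has length 8. The slice lst[::2] selects indices [0, 2, 4, 6] (0->9, 2->6, 4->17, 6->14), giving [9, 6, 17, 14].

[9, 6, 17, 14]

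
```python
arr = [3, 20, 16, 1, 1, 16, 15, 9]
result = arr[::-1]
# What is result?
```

arr has length 8. The slice arr[::-1] selects indices [7, 6, 5, 4, 3, 2, 1, 0] (7->9, 6->15, 5->16, 4->1, 3->1, 2->16, 1->20, 0->3), giving [9, 15, 16, 1, 1, 16, 20, 3].

[9, 15, 16, 1, 1, 16, 20, 3]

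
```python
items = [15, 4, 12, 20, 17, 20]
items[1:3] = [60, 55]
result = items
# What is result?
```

items starts as [15, 4, 12, 20, 17, 20] (length 6). The slice items[1:3] covers indices [1, 2] with values [4, 12]. Replacing that slice with [60, 55] (same length) produces [15, 60, 55, 20, 17, 20].

[15, 60, 55, 20, 17, 20]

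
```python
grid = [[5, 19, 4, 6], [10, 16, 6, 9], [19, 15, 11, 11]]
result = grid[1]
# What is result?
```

grid has 3 rows. Row 1 is [10, 16, 6, 9].

[10, 16, 6, 9]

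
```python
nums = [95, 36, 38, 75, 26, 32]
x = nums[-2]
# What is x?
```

nums has length 6. Negative index -2 maps to positive index 6 + (-2) = 4. nums[4] = 26.

26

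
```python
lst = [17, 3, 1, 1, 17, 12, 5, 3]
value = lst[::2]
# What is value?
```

lst has length 8. The slice lst[::2] selects indices [0, 2, 4, 6] (0->17, 2->1, 4->17, 6->5), giving [17, 1, 17, 5].

[17, 1, 17, 5]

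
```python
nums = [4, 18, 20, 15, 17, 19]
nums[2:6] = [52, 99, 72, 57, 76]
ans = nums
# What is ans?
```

nums starts as [4, 18, 20, 15, 17, 19] (length 6). The slice nums[2:6] covers indices [2, 3, 4, 5] with values [20, 15, 17, 19]. Replacing that slice with [52, 99, 72, 57, 76] (different length) produces [4, 18, 52, 99, 72, 57, 76].

[4, 18, 52, 99, 72, 57, 76]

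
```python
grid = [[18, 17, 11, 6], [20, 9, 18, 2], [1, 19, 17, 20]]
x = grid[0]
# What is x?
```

grid has 3 rows. Row 0 is [18, 17, 11, 6].

[18, 17, 11, 6]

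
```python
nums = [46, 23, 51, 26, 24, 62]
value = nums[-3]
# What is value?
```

nums has length 6. Negative index -3 maps to positive index 6 + (-3) = 3. nums[3] = 26.

26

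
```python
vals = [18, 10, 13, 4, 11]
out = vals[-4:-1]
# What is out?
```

vals has length 5. The slice vals[-4:-1] selects indices [1, 2, 3] (1->10, 2->13, 3->4), giving [10, 13, 4].

[10, 13, 4]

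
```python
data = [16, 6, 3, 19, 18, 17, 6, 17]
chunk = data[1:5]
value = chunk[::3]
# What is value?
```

data has length 8. The slice data[1:5] selects indices [1, 2, 3, 4] (1->6, 2->3, 3->19, 4->18), giving [6, 3, 19, 18]. So chunk = [6, 3, 19, 18]. chunk has length 4. The slice chunk[::3] selects indices [0, 3] (0->6, 3->18), giving [6, 18].

[6, 18]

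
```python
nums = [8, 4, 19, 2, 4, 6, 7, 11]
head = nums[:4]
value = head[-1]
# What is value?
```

nums has length 8. The slice nums[:4] selects indices [0, 1, 2, 3] (0->8, 1->4, 2->19, 3->2), giving [8, 4, 19, 2]. So head = [8, 4, 19, 2]. Then head[-1] = 2.

2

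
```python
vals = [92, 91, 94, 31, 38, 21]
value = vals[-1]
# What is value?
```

vals has length 6. Negative index -1 maps to positive index 6 + (-1) = 5. vals[5] = 21.

21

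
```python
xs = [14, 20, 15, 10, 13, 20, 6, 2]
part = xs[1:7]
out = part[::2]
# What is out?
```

xs has length 8. The slice xs[1:7] selects indices [1, 2, 3, 4, 5, 6] (1->20, 2->15, 3->10, 4->13, 5->20, 6->6), giving [20, 15, 10, 13, 20, 6]. So part = [20, 15, 10, 13, 20, 6]. part has length 6. The slice part[::2] selects indices [0, 2, 4] (0->20, 2->10, 4->20), giving [20, 10, 20].

[20, 10, 20]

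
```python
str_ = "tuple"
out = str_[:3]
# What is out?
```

str_ has length 5. The slice str_[:3] selects indices [0, 1, 2] (0->'t', 1->'u', 2->'p'), giving 'tup'.

'tup'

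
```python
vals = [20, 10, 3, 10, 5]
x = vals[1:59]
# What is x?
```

vals has length 5. The slice vals[1:59] selects indices [1, 2, 3, 4] (1->10, 2->3, 3->10, 4->5), giving [10, 3, 10, 5].

[10, 3, 10, 5]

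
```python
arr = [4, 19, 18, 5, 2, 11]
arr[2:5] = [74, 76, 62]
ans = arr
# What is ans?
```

arr starts as [4, 19, 18, 5, 2, 11] (length 6). The slice arr[2:5] covers indices [2, 3, 4] with values [18, 5, 2]. Replacing that slice with [74, 76, 62] (same length) produces [4, 19, 74, 76, 62, 11].

[4, 19, 74, 76, 62, 11]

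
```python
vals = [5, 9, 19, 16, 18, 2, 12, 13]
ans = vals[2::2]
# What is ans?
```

vals has length 8. The slice vals[2::2] selects indices [2, 4, 6] (2->19, 4->18, 6->12), giving [19, 18, 12].

[19, 18, 12]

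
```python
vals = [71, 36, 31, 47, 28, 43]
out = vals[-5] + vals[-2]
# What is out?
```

vals has length 6. Negative index -5 maps to positive index 6 + (-5) = 1. vals[1] = 36.
vals has length 6. Negative index -2 maps to positive index 6 + (-2) = 4. vals[4] = 28.
Sum: 36 + 28 = 64.

64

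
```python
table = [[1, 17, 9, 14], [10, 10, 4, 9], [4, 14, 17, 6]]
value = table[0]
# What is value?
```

table has 3 rows. Row 0 is [1, 17, 9, 14].

[1, 17, 9, 14]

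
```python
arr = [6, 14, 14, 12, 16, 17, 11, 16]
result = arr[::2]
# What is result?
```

arr has length 8. The slice arr[::2] selects indices [0, 2, 4, 6] (0->6, 2->14, 4->16, 6->11), giving [6, 14, 16, 11].

[6, 14, 16, 11]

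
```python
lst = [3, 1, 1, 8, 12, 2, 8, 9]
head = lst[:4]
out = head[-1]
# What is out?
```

lst has length 8. The slice lst[:4] selects indices [0, 1, 2, 3] (0->3, 1->1, 2->1, 3->8), giving [3, 1, 1, 8]. So head = [3, 1, 1, 8]. Then head[-1] = 8.

8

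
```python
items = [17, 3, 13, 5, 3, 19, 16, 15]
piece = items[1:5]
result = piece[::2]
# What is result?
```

items has length 8. The slice items[1:5] selects indices [1, 2, 3, 4] (1->3, 2->13, 3->5, 4->3), giving [3, 13, 5, 3]. So piece = [3, 13, 5, 3]. piece has length 4. The slice piece[::2] selects indices [0, 2] (0->3, 2->5), giving [3, 5].

[3, 5]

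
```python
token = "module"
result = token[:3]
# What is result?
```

token has length 6. The slice token[:3] selects indices [0, 1, 2] (0->'m', 1->'o', 2->'d'), giving 'mod'.

'mod'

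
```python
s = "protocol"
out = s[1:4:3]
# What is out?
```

s has length 8. The slice s[1:4:3] selects indices [1] (1->'r'), giving 'r'.

'r'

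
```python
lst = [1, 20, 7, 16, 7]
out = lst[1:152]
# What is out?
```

lst has length 5. The slice lst[1:152] selects indices [1, 2, 3, 4] (1->20, 2->7, 3->16, 4->7), giving [20, 7, 16, 7].

[20, 7, 16, 7]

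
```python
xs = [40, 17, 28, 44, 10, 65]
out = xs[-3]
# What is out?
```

xs has length 6. Negative index -3 maps to positive index 6 + (-3) = 3. xs[3] = 44.

44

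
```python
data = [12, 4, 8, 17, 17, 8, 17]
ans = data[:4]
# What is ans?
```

data has length 7. The slice data[:4] selects indices [0, 1, 2, 3] (0->12, 1->4, 2->8, 3->17), giving [12, 4, 8, 17].

[12, 4, 8, 17]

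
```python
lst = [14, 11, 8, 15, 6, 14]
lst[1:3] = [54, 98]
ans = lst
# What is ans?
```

lst starts as [14, 11, 8, 15, 6, 14] (length 6). The slice lst[1:3] covers indices [1, 2] with values [11, 8]. Replacing that slice with [54, 98] (same length) produces [14, 54, 98, 15, 6, 14].

[14, 54, 98, 15, 6, 14]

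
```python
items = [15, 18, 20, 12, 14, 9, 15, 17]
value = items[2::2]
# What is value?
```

items has length 8. The slice items[2::2] selects indices [2, 4, 6] (2->20, 4->14, 6->15), giving [20, 14, 15].

[20, 14, 15]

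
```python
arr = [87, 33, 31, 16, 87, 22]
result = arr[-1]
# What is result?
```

arr has length 6. Negative index -1 maps to positive index 6 + (-1) = 5. arr[5] = 22.

22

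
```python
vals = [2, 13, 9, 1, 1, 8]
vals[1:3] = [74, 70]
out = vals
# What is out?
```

vals starts as [2, 13, 9, 1, 1, 8] (length 6). The slice vals[1:3] covers indices [1, 2] with values [13, 9]. Replacing that slice with [74, 70] (same length) produces [2, 74, 70, 1, 1, 8].

[2, 74, 70, 1, 1, 8]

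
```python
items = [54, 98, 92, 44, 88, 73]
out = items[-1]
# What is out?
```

items has length 6. Negative index -1 maps to positive index 6 + (-1) = 5. items[5] = 73.

73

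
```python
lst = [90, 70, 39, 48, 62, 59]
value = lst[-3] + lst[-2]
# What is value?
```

lst has length 6. Negative index -3 maps to positive index 6 + (-3) = 3. lst[3] = 48.
lst has length 6. Negative index -2 maps to positive index 6 + (-2) = 4. lst[4] = 62.
Sum: 48 + 62 = 110.

110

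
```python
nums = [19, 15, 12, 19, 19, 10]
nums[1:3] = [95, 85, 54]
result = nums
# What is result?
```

nums starts as [19, 15, 12, 19, 19, 10] (length 6). The slice nums[1:3] covers indices [1, 2] with values [15, 12]. Replacing that slice with [95, 85, 54] (different length) produces [19, 95, 85, 54, 19, 19, 10].

[19, 95, 85, 54, 19, 19, 10]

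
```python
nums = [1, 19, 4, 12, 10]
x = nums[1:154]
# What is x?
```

nums has length 5. The slice nums[1:154] selects indices [1, 2, 3, 4] (1->19, 2->4, 3->12, 4->10), giving [19, 4, 12, 10].

[19, 4, 12, 10]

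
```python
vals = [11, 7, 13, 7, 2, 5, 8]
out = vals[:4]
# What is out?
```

vals has length 7. The slice vals[:4] selects indices [0, 1, 2, 3] (0->11, 1->7, 2->13, 3->7), giving [11, 7, 13, 7].

[11, 7, 13, 7]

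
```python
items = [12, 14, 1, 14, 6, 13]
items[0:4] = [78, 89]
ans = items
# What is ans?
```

items starts as [12, 14, 1, 14, 6, 13] (length 6). The slice items[0:4] covers indices [0, 1, 2, 3] with values [12, 14, 1, 14]. Replacing that slice with [78, 89] (different length) produces [78, 89, 6, 13].

[78, 89, 6, 13]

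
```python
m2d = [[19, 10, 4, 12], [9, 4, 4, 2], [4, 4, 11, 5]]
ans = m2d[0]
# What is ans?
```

m2d has 3 rows. Row 0 is [19, 10, 4, 12].

[19, 10, 4, 12]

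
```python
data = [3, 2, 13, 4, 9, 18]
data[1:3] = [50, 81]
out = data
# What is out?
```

data starts as [3, 2, 13, 4, 9, 18] (length 6). The slice data[1:3] covers indices [1, 2] with values [2, 13]. Replacing that slice with [50, 81] (same length) produces [3, 50, 81, 4, 9, 18].

[3, 50, 81, 4, 9, 18]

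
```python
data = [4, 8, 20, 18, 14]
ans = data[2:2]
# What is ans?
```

data has length 5. The slice data[2:2] resolves to an empty index range, so the result is [].

[]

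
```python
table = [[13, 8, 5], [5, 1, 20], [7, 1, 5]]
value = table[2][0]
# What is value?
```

table[2] = [7, 1, 5]. Taking column 0 of that row yields 7.

7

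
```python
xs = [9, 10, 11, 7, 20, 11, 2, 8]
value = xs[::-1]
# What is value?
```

xs has length 8. The slice xs[::-1] selects indices [7, 6, 5, 4, 3, 2, 1, 0] (7->8, 6->2, 5->11, 4->20, 3->7, 2->11, 1->10, 0->9), giving [8, 2, 11, 20, 7, 11, 10, 9].

[8, 2, 11, 20, 7, 11, 10, 9]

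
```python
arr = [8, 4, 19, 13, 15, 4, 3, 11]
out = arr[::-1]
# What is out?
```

arr has length 8. The slice arr[::-1] selects indices [7, 6, 5, 4, 3, 2, 1, 0] (7->11, 6->3, 5->4, 4->15, 3->13, 2->19, 1->4, 0->8), giving [11, 3, 4, 15, 13, 19, 4, 8].

[11, 3, 4, 15, 13, 19, 4, 8]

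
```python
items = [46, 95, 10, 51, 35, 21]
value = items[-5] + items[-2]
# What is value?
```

items has length 6. Negative index -5 maps to positive index 6 + (-5) = 1. items[1] = 95.
items has length 6. Negative index -2 maps to positive index 6 + (-2) = 4. items[4] = 35.
Sum: 95 + 35 = 130.

130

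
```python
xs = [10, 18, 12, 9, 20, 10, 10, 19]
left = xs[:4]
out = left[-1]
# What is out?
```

xs has length 8. The slice xs[:4] selects indices [0, 1, 2, 3] (0->10, 1->18, 2->12, 3->9), giving [10, 18, 12, 9]. So left = [10, 18, 12, 9]. Then left[-1] = 9.

9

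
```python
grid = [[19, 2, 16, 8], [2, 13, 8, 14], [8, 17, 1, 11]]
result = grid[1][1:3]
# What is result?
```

grid[1] = [2, 13, 8, 14]. grid[1] has length 4. The slice grid[1][1:3] selects indices [1, 2] (1->13, 2->8), giving [13, 8].

[13, 8]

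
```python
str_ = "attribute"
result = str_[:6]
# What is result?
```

str_ has length 9. The slice str_[:6] selects indices [0, 1, 2, 3, 4, 5] (0->'a', 1->'t', 2->'t', 3->'r', 4->'i', 5->'b'), giving 'attrib'.

'attrib'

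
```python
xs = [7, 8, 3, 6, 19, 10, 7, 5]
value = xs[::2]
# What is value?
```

xs has length 8. The slice xs[::2] selects indices [0, 2, 4, 6] (0->7, 2->3, 4->19, 6->7), giving [7, 3, 19, 7].

[7, 3, 19, 7]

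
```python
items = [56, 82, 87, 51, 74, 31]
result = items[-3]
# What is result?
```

items has length 6. Negative index -3 maps to positive index 6 + (-3) = 3. items[3] = 51.

51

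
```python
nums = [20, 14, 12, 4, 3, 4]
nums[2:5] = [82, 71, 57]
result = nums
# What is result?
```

nums starts as [20, 14, 12, 4, 3, 4] (length 6). The slice nums[2:5] covers indices [2, 3, 4] with values [12, 4, 3]. Replacing that slice with [82, 71, 57] (same length) produces [20, 14, 82, 71, 57, 4].

[20, 14, 82, 71, 57, 4]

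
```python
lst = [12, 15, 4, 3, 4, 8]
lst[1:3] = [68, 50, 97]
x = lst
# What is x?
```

lst starts as [12, 15, 4, 3, 4, 8] (length 6). The slice lst[1:3] covers indices [1, 2] with values [15, 4]. Replacing that slice with [68, 50, 97] (different length) produces [12, 68, 50, 97, 3, 4, 8].

[12, 68, 50, 97, 3, 4, 8]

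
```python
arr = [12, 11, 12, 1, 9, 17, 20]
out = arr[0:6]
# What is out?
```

arr has length 7. The slice arr[0:6] selects indices [0, 1, 2, 3, 4, 5] (0->12, 1->11, 2->12, 3->1, 4->9, 5->17), giving [12, 11, 12, 1, 9, 17].

[12, 11, 12, 1, 9, 17]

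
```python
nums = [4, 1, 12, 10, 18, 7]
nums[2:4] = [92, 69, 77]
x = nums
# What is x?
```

nums starts as [4, 1, 12, 10, 18, 7] (length 6). The slice nums[2:4] covers indices [2, 3] with values [12, 10]. Replacing that slice with [92, 69, 77] (different length) produces [4, 1, 92, 69, 77, 18, 7].

[4, 1, 92, 69, 77, 18, 7]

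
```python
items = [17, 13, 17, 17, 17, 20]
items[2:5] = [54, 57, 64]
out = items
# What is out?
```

items starts as [17, 13, 17, 17, 17, 20] (length 6). The slice items[2:5] covers indices [2, 3, 4] with values [17, 17, 17]. Replacing that slice with [54, 57, 64] (same length) produces [17, 13, 54, 57, 64, 20].

[17, 13, 54, 57, 64, 20]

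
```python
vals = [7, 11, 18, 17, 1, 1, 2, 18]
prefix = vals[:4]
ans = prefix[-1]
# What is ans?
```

vals has length 8. The slice vals[:4] selects indices [0, 1, 2, 3] (0->7, 1->11, 2->18, 3->17), giving [7, 11, 18, 17]. So prefix = [7, 11, 18, 17]. Then prefix[-1] = 17.

17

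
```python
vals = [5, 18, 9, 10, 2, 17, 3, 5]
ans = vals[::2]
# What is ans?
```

vals has length 8. The slice vals[::2] selects indices [0, 2, 4, 6] (0->5, 2->9, 4->2, 6->3), giving [5, 9, 2, 3].

[5, 9, 2, 3]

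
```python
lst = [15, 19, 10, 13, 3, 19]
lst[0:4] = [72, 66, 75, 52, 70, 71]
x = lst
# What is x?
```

lst starts as [15, 19, 10, 13, 3, 19] (length 6). The slice lst[0:4] covers indices [0, 1, 2, 3] with values [15, 19, 10, 13]. Replacing that slice with [72, 66, 75, 52, 70, 71] (different length) produces [72, 66, 75, 52, 70, 71, 3, 19].

[72, 66, 75, 52, 70, 71, 3, 19]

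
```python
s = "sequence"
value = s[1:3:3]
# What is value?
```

s has length 8. The slice s[1:3:3] selects indices [1] (1->'e'), giving 'e'.

'e'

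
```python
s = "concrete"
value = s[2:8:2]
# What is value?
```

s has length 8. The slice s[2:8:2] selects indices [2, 4, 6] (2->'n', 4->'r', 6->'t'), giving 'nrt'.

'nrt'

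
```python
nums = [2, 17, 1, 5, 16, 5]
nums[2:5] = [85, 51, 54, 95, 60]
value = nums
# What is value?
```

nums starts as [2, 17, 1, 5, 16, 5] (length 6). The slice nums[2:5] covers indices [2, 3, 4] with values [1, 5, 16]. Replacing that slice with [85, 51, 54, 95, 60] (different length) produces [2, 17, 85, 51, 54, 95, 60, 5].

[2, 17, 85, 51, 54, 95, 60, 5]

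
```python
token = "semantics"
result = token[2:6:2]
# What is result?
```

token has length 9. The slice token[2:6:2] selects indices [2, 4] (2->'m', 4->'n'), giving 'mn'.

'mn'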